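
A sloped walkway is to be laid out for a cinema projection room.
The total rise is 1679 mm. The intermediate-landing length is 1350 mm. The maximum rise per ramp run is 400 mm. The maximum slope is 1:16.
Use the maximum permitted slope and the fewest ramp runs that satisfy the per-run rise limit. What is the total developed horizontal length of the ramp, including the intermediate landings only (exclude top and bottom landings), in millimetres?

32264 mm

At most 400 each: 1679/400 = 4.20, giving 5 ramp runs. That means 4 intermediate landings.
Ramp run (horizontal) at 1:16: 1679 × 16 = 26864 mm.
4 intermediate landings contribute 4 × 1350 = 5400 mm.
Total developed length = 26864 + 5400 = 32264 mm.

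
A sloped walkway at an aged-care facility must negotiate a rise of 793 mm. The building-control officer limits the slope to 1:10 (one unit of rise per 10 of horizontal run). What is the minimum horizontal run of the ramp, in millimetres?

At 1:10 the run is 10 × 793 = 7930 mm.

7930 mm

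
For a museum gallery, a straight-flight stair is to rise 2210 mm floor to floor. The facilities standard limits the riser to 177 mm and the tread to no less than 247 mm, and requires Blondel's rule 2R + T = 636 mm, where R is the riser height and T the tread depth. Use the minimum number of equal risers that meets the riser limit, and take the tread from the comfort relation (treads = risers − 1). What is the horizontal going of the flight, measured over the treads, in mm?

3552 mm

2210 / 177 = 12.486 → round up to 13 risers.
R = 2210 ÷ 13 = 170 mm.
Tread T = 636 − 2 × 170 = 296 mm (≥ 247 mm).
Treads = 13 − 1 = 12; going = 12 × 296 = 3552 mm.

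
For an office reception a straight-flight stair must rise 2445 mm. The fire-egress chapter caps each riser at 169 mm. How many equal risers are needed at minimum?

2445 / 169 = 14.47, so 15 risers are needed.

15 risers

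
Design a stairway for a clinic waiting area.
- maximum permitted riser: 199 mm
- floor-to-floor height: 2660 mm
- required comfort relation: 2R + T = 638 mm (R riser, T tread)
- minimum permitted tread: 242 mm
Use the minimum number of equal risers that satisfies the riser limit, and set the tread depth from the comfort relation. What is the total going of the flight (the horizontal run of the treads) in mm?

3354 mm

2660 / 199 = 13.37, so 14 risers are needed.
Each riser is 2660/14 = 190 mm (≤ 199 mm).
Tread T = 638 − 2 × 190 = 258 mm (≥ 242 mm).
14 risers give 13 treads; going = 13 × 258 = 3354 mm.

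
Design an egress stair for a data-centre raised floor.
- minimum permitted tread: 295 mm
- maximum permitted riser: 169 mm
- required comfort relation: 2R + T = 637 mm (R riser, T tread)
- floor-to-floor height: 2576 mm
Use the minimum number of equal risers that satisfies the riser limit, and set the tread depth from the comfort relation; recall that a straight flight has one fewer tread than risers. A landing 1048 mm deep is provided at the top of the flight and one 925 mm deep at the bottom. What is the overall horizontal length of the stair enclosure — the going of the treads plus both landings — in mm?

⌈2576/169⌉ = 16 risers.
Riser R = 2576 / 16 = 161 mm, within the 169 mm limit.
Tread T = 637 − 2 × 161 = 315 mm (≥ 295 mm).
16 risers give 15 treads; going = 15 × 315 = 4725 mm.
Add landings: 4725 + 1048 + 925 = 6698 mm.

6698 mm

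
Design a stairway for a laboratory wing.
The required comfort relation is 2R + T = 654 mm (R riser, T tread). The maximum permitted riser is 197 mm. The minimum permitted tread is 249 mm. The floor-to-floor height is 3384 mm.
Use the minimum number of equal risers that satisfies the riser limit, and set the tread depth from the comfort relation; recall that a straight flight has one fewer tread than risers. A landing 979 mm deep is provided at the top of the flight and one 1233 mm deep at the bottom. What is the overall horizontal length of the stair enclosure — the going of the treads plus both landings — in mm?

6938 mm

3384 / 197 = 17.178 → round up to 18 risers.
Riser R = 3384 / 18 = 188 mm, within the 197 mm limit.
From 2R + T = 654: T = 654 − 376 = 278 mm.
18 risers give 17 treads; going = 17 × 278 = 4726 mm.
Enclosure = 4726 + 979 + 1233 = 6938 mm.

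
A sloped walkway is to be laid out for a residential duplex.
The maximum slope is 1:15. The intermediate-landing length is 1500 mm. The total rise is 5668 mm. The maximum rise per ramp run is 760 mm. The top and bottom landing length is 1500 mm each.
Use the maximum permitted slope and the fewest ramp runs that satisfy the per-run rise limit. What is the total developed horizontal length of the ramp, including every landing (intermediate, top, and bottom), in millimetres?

98520 mm

⌈5668/760⌉ = 8 ramp runs. That means 7 intermediate landings.
Horizontal run for 5668 mm of rise at 1:15 is 5668 × 15 = 85020 mm.
Intermediate landings: 7 × 1500 = 10500 mm.
Top and bottom landings: 2 × 1500 = 3000 mm.
Total = 85020 + 10500 + 3000 = 98520 mm.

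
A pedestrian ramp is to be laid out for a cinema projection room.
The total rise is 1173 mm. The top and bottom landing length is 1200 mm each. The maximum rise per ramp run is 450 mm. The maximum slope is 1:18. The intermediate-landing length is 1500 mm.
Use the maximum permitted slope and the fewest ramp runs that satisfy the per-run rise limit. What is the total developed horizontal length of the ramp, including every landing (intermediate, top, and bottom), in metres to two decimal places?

1173 / 450 = 2.607 → round up to 3 ramp runs. That means 2 intermediate landings.
Horizontal run for 1173 mm of rise at 1:18 is 1173 × 18 = 21114 mm.
Intermediate landings: 2 × 1500 = 3000 mm.
Top and bottom landings: 2 × 1200 = 2400 mm.
Total = 21114 + 3000 + 2400 = 26514 mm.
= 26.51 m.

26.51 m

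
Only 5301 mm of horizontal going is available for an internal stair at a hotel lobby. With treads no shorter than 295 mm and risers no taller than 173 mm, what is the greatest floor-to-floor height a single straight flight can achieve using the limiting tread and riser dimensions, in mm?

3114 mm

5301 / 295 = 17.97, so 17 treads fit.
Risers = treads + 1 = 18.
Maximum height = 18 × 173 = 3114 mm.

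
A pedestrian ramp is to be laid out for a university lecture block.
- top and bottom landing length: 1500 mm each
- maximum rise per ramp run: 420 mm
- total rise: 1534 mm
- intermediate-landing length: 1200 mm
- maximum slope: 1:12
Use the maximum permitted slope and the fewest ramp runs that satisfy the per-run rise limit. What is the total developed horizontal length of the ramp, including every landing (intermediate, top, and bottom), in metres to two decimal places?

25.01 m

1534 / 420 = 3.65, so 4 ramp runs are needed. That means 3 intermediate landings.
Ramp run (horizontal) at 1:12: 1534 × 12 = 18408 mm.
3 intermediate landings contribute 3 × 1200 = 3600 mm.
Top and bottom landings: 2 × 1500 = 3000 mm.
Total = 18408 + 3600 + 3000 = 25008 mm.
= 25.01 m.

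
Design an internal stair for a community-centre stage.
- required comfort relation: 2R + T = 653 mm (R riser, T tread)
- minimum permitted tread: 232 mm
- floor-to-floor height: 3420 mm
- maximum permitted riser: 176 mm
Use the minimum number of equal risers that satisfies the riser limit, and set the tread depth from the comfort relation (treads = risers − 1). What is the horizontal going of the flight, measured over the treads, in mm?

3420 / 176 = 19.432 → round up to 20 risers.
Each riser is 3420/20 = 171 mm (≤ 176 mm).
From 2R + T = 653: T = 653 − 342 = 311 mm.
20 risers give 19 treads; going = 19 × 311 = 5909 mm.

5909 mm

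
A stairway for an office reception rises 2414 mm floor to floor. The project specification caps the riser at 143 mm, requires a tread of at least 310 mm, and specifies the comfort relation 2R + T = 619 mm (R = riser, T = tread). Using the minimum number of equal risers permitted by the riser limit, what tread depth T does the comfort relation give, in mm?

2414 / 143 = 16.881 → round up to 17 risers.
R = 2414 ÷ 17 = 142 mm.
T = 619 − 2·142 = 335 mm, which satisfies the 310 mm minimum.

335 mm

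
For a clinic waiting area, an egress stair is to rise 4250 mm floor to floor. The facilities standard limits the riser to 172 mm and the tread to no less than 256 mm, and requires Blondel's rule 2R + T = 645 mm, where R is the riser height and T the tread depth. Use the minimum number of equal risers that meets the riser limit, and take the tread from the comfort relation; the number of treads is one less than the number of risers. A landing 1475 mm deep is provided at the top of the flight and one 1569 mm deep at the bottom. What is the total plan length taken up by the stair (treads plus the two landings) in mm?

4250 / 172 = 24.71, so 25 risers are needed.
Each riser is 4250/25 = 170 mm (≤ 172 mm).
T = 645 − 2·170 = 305 mm, which satisfies the 256 mm minimum.
Going = (25 − 1) × 305 = 7320 mm.
Add landings: 7320 + 1475 + 1569 = 10364 mm.

10364 mm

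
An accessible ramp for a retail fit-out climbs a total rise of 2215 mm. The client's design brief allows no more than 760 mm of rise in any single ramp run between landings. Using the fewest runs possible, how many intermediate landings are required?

⌈2215/760⌉ = 3 ramp runs.
3 runs are separated by 2 intermediate landings.

2 intermediate landings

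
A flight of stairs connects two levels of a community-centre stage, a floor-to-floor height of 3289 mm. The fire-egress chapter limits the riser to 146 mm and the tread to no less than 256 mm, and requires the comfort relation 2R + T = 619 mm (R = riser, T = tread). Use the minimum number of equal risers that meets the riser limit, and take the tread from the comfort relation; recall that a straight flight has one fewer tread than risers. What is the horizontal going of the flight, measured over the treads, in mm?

7326 mm

3289 / 146 = 22.527 → round up to 23 risers.
R = 3289 ÷ 23 = 143 mm.
T = 619 − 2·143 = 333 mm, which satisfies the 256 mm minimum.
Going = (23 − 1) × 333 = 7326 mm.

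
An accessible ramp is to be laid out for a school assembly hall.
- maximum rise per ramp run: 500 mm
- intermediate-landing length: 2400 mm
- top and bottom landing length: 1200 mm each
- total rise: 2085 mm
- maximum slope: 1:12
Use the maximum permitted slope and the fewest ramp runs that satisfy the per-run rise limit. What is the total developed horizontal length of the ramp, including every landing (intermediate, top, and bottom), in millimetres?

⌈2085/500⌉ = 5 ramp runs. That means 4 intermediate landings.
Horizontal run for 2085 mm of rise at 1:12 is 2085 × 12 = 25020 mm.
4 intermediate landings contribute 4 × 2400 = 9600 mm.
Top and bottom landings: 2 × 1200 = 2400 mm.
Total = 25020 + 9600 + 2400 = 37020 mm.

37020 mm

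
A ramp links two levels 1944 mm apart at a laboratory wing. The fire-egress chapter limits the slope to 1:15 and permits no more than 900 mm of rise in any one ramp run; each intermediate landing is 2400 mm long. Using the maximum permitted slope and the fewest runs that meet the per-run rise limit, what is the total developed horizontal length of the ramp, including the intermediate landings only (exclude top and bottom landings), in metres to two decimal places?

1944 / 900 = 2.160 → round up to 3 ramp runs. That means 2 intermediate landings.
Horizontal run for 1944 mm of rise at 1:15 is 1944 × 15 = 29160 mm.
2 intermediate landings contribute 2 × 2400 = 4800 mm.
Total developed length = 29160 + 4800 = 33960 mm.
= 33.96 m.

33.96 m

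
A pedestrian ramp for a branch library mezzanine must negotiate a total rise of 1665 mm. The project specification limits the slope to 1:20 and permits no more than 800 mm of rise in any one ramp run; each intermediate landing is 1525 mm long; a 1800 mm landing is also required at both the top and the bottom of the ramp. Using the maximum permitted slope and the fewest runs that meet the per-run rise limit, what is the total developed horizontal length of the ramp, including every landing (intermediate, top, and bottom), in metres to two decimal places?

1665 / 800 = 2.08, so 3 ramp runs are needed. That means 2 intermediate landings.
Horizontal run for 1665 mm of rise at 1:20 is 1665 × 20 = 33300 mm.
Intermediate landings: 2 × 1525 = 3050 mm.
Top and bottom landings: 2 × 1800 = 3600 mm.
Total = 33300 + 3050 + 3600 = 39950 mm.
= 39.95 m.

39.95 m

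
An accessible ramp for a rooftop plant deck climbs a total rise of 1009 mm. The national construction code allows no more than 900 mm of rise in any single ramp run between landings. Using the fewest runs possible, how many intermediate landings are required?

1 intermediate landings

At most 900 each: 1009/900 = 1.12, giving 2 ramp runs.
2 runs are separated by 1 intermediate landings.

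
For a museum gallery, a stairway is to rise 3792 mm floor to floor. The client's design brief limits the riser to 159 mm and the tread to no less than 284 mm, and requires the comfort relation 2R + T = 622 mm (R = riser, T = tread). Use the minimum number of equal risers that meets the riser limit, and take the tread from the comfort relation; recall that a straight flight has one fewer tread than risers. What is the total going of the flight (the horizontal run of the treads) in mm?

3792 / 159 = 23.849 → round up to 24 risers.
Riser R = 3792 / 24 = 158 mm, within the 159 mm limit.
T = 622 − 2·158 = 306 mm, which satisfies the 284 mm minimum.
Going = (24 − 1) × 306 = 7038 mm.

7038 mm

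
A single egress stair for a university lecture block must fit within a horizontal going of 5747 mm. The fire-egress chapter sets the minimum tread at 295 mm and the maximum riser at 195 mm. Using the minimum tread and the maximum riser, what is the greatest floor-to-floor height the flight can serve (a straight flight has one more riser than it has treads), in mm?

3900 mm

5747 / 295 = 19.48, so 19 treads fit.
Risers = treads + 1 = 20.
Maximum height = 20 × 195 = 3900 mm.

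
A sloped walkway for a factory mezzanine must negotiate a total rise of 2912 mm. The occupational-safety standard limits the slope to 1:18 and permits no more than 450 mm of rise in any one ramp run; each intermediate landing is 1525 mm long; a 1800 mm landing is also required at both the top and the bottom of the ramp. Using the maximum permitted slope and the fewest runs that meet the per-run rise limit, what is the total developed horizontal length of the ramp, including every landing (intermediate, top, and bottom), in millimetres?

2912 / 450 = 6.47, so 7 ramp runs are needed. That means 6 intermediate landings.
Horizontal run for 2912 mm of rise at 1:18 is 2912 × 18 = 52416 mm.
6 intermediate landings contribute 6 × 1525 = 9150 mm.
Top and bottom landings: 2 × 1800 = 3600 mm.
Total = 52416 + 9150 + 3600 = 65166 mm.

65166 mm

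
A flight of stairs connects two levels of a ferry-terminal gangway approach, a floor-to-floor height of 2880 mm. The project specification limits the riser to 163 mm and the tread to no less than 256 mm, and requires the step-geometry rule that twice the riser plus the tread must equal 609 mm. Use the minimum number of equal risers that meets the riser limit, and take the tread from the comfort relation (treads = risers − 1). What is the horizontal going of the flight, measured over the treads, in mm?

2880 / 163 = 17.669 → round up to 18 risers.
Riser R = 2880 / 18 = 160 mm, within the 163 mm limit.
T = 609 − 2·160 = 289 mm, which satisfies the 256 mm minimum.
Treads = 18 − 1 = 17; going = 17 × 289 = 4913 mm.

4913 mm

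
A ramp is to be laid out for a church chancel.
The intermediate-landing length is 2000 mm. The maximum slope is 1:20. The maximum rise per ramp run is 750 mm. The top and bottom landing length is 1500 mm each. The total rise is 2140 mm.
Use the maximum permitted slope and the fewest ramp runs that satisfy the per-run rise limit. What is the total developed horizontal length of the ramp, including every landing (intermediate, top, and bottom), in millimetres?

49800 mm

2140 / 750 = 2.853 → round up to 3 ramp runs. That means 2 intermediate landings.
Horizontal run for 2140 mm of rise at 1:20 is 2140 × 20 = 42800 mm.
Intermediate landings: 2 × 2000 = 4000 mm.
Top and bottom landings: 2 × 1500 = 3000 mm.
Total = 42800 + 4000 + 3000 = 49800 mm.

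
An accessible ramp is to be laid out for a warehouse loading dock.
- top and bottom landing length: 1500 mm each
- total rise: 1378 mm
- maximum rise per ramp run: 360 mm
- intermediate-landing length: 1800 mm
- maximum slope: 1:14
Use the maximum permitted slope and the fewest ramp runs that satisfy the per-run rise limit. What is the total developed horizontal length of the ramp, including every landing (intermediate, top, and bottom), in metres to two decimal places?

At most 360 each: 1378/360 = 3.83, giving 4 ramp runs. That means 3 intermediate landings.
Horizontal run for 1378 mm of rise at 1:14 is 1378 × 14 = 19292 mm.
3 intermediate landings contribute 3 × 1800 = 5400 mm.
Top and bottom landings: 2 × 1500 = 3000 mm.
Total = 19292 + 5400 + 3000 = 27692 mm.
= 27.69 m.

27.69 m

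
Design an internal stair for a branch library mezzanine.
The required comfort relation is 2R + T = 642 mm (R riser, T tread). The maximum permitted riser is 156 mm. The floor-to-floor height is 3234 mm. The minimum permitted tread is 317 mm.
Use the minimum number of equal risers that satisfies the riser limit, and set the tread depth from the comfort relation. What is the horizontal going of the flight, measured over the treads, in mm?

At most 156 each: 3234/156 = 20.73, giving 21 risers.
Riser R = 3234 / 21 = 154 mm, within the 156 mm limit.
Tread T = 642 − 2 × 154 = 334 mm (≥ 317 mm).
Going = (21 − 1) × 334 = 6680 mm.

6680 mm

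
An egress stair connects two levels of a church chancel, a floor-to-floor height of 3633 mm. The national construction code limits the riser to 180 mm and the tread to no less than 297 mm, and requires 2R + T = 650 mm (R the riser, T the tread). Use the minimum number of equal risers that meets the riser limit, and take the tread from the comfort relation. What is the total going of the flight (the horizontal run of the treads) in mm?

6080 mm

3633 / 180 = 20.18, so 21 risers are needed.
Riser R = 3633 / 21 = 173 mm, within the 180 mm limit.
T = 650 − 2·173 = 304 mm, which satisfies the 297 mm minimum.
Treads = 21 − 1 = 20; going = 20 × 304 = 6080 mm.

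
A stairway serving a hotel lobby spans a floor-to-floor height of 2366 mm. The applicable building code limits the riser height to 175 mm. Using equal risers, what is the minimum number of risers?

14 risers

2366 / 175 = 13.52, so 14 risers are needed.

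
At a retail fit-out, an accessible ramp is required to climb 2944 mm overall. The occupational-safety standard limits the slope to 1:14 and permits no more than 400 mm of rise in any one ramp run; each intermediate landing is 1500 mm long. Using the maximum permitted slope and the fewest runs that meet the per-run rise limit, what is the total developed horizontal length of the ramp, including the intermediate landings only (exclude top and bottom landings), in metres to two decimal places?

2944 / 400 = 7.360 → round up to 8 ramp runs. That means 7 intermediate landings.
Ramp run (horizontal) at 1:14: 2944 × 14 = 41216 mm.
Intermediate landings: 7 × 1500 = 10500 mm.
Developed length = 41216 + 10500 = 51716 mm.
= 51.72 m.

51.72 m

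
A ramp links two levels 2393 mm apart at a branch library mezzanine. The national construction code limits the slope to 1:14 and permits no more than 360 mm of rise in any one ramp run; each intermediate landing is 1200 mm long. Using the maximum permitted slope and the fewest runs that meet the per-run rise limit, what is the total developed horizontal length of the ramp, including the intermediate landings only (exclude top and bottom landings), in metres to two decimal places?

2393 / 360 = 6.647 → round up to 7 ramp runs. That means 6 intermediate landings.
Ramp run (horizontal) at 1:14: 2393 × 14 = 33502 mm.
Intermediate landings: 6 × 1200 = 7200 mm.
Developed length = 33502 + 7200 = 40702 mm.
= 40.70 m.

40.70 m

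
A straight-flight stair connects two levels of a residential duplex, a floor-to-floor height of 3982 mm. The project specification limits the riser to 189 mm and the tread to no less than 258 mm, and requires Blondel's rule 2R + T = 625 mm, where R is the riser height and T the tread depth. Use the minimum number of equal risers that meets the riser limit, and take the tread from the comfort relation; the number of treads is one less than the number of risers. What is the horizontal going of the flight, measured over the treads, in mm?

5523 mm

At most 189 each: 3982/189 = 21.07, giving 22 risers.
R = 3982 ÷ 22 = 181 mm.
Tread T = 625 − 2 × 181 = 263 mm (≥ 258 mm).
Going = (22 − 1) × 263 = 5523 mm.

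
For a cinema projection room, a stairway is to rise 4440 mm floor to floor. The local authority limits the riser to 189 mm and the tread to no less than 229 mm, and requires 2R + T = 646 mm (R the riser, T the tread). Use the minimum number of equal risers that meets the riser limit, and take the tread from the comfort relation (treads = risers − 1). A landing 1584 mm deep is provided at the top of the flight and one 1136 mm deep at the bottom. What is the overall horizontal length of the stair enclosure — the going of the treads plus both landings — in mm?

4440 / 189 = 23.49, so 24 risers are needed.
R = 4440 ÷ 24 = 185 mm.
T = 646 − 2·185 = 276 mm, which satisfies the 229 mm minimum.
Treads = 24 − 1 = 23; going = 23 × 276 = 6348 mm.
Add landings: 6348 + 1584 + 1136 = 9068 mm.

9068 mm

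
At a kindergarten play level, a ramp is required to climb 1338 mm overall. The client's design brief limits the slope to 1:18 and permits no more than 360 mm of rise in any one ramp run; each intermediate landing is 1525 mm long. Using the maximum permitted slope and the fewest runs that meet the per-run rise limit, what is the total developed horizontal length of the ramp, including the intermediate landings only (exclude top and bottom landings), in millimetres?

1338 / 360 = 3.717 → round up to 4 ramp runs. That means 3 intermediate landings.
Ramp run (horizontal) at 1:18: 1338 × 18 = 24084 mm.
Intermediate landings: 3 × 1525 = 4575 mm.
Total developed length = 24084 + 4575 = 28659 mm.

28659 mm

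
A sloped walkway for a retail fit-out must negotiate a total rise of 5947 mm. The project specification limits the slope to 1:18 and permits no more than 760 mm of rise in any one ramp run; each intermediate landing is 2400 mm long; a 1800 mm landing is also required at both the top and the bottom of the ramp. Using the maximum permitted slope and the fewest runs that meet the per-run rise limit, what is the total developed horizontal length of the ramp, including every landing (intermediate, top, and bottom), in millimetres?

At most 760 each: 5947/760 = 7.83, giving 8 ramp runs. That means 7 intermediate landings.
Horizontal run for 5947 mm of rise at 1:18 is 5947 × 18 = 107046 mm.
Intermediate landings: 7 × 2400 = 16800 mm.
Top and bottom landings: 2 × 1800 = 3600 mm.
Total = 107046 + 16800 + 3600 = 127446 mm.

127446 mm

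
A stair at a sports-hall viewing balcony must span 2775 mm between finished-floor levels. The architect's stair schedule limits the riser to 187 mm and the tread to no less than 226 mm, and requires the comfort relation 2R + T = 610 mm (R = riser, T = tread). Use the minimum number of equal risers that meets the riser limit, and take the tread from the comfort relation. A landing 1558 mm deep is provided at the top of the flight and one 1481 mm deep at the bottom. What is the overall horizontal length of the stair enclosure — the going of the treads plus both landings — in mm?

6399 mm

At most 187 each: 2775/187 = 14.84, giving 15 risers.
Riser R = 2775 / 15 = 185 mm, within the 187 mm limit.
Tread T = 610 − 2 × 185 = 240 mm (≥ 226 mm).
Going = (15 − 1) × 240 = 3360 mm.
Add landings: 3360 + 1558 + 1481 = 6399 mm.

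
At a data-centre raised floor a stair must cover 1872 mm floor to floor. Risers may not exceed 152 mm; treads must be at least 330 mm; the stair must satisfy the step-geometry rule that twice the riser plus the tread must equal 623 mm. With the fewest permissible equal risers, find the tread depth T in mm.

⌈1872/152⌉ = 13 risers.
Riser R = 1872 / 13 = 144 mm, within the 152 mm limit.
Tread T = 623 − 2 × 144 = 335 mm (≥ 330 mm).

335 mm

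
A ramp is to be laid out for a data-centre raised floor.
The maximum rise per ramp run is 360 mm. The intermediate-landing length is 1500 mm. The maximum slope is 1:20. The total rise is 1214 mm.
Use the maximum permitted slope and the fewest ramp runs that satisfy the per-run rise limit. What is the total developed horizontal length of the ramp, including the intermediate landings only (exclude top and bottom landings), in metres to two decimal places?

⌈1214/360⌉ = 4 ramp runs. That means 3 intermediate landings.
Horizontal run for 1214 mm of rise at 1:20 is 1214 × 20 = 24280 mm.
3 intermediate landings contribute 3 × 1500 = 4500 mm.
Developed length = 24280 + 4500 = 28780 mm.
= 28.78 m.

28.78 m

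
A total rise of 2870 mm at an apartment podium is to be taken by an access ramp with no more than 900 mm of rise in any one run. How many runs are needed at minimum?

4 runs

2870 / 900 = 3.189 → round up to 4 ramp runs.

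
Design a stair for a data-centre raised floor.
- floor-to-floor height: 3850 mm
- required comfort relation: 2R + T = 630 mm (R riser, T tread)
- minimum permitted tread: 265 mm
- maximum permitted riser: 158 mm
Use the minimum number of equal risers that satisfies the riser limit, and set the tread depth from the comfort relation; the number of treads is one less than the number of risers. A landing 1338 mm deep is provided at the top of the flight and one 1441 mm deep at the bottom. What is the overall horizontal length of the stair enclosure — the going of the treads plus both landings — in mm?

10507 mm

At most 158 each: 3850/158 = 24.37, giving 25 risers.
Each riser is 3850/25 = 154 mm (≤ 158 mm).
From 2R + T = 630: T = 630 − 308 = 322 mm.
Treads = 25 − 1 = 24; going = 24 × 322 = 7728 mm.
Add landings: 7728 + 1338 + 1441 = 10507 mm.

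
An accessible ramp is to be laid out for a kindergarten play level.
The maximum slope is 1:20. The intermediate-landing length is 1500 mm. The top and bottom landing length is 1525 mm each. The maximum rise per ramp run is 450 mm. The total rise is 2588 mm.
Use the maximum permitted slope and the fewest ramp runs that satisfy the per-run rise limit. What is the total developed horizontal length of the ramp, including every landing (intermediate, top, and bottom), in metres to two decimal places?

⌈2588/450⌉ = 6 ramp runs. That means 5 intermediate landings.
Horizontal run for 2588 mm of rise at 1:20 is 2588 × 20 = 51760 mm.
5 intermediate landings contribute 5 × 1500 = 7500 mm.
Top and bottom landings: 2 × 1525 = 3050 mm.
Total = 51760 + 7500 + 3050 = 62310 mm.
= 62.31 m.

62.31 m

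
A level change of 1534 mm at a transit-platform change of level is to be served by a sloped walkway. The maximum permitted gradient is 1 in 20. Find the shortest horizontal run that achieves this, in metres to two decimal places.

At 1:20 the run is 20 × 1534 = 30680 mm.
30680 mm = 30.68 m.

30.68 m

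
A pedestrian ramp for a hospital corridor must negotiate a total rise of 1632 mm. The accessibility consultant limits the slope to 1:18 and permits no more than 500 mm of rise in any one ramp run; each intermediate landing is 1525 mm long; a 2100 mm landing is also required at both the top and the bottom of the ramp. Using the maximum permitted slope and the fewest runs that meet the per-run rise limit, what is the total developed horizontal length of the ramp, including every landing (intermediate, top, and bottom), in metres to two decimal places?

38.15 m

At most 500 each: 1632/500 = 3.26, giving 4 ramp runs. That means 3 intermediate landings.
Horizontal run for 1632 mm of rise at 1:18 is 1632 × 18 = 29376 mm.
Intermediate landings: 3 × 1525 = 4575 mm.
Top and bottom landings: 2 × 2100 = 4200 mm.
Total = 29376 + 4575 + 4200 = 38151 mm.
= 38.15 m.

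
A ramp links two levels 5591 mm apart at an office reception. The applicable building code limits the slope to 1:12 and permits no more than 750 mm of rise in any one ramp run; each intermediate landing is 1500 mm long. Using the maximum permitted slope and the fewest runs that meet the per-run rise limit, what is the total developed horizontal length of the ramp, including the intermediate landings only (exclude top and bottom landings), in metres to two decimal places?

77.59 m

5591 / 750 = 7.45, so 8 ramp runs are needed. That means 7 intermediate landings.
Ramp run (horizontal) at 1:12: 5591 × 12 = 67092 mm.
Intermediate landings: 7 × 1500 = 10500 mm.
Total developed length = 67092 + 10500 = 77592 mm.
= 77.59 m.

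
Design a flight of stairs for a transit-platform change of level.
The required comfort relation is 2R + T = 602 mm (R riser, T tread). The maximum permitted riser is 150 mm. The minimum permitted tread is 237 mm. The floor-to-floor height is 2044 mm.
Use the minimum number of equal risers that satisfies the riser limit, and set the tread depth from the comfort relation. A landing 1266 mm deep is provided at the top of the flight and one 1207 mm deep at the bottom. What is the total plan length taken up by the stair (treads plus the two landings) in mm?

⌈2044/150⌉ = 14 risers.
Riser R = 2044 / 14 = 146 mm, within the 150 mm limit.
T = 602 − 2·146 = 310 mm, which satisfies the 237 mm minimum.
14 risers give 13 treads; going = 13 × 310 = 4030 mm.
Add landings: 4030 + 1266 + 1207 = 6503 mm.

6503 mm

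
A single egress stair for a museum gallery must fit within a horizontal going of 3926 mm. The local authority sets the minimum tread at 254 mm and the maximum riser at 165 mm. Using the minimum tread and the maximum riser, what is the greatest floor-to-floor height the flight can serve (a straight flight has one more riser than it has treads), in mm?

Treads that fit: ⌊3926 / 254⌋ = 15.
Risers = treads + 1 = 16.
Maximum height = 16 × 165 = 2640 mm.

2640 mm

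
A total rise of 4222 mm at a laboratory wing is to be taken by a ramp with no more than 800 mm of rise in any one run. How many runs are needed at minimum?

4222 / 800 = 5.28, so 6 ramp runs are needed.

6 runs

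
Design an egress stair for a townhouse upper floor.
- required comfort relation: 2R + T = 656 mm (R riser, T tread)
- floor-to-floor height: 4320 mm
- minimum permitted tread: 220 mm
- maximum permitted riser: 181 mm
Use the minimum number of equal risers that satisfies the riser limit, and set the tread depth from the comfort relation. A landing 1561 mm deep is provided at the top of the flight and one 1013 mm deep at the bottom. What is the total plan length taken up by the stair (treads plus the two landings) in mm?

9382 mm

4320 / 181 = 23.87, so 24 risers are needed.
R = 4320 ÷ 24 = 180 mm.
Tread T = 656 − 2 × 180 = 296 mm (≥ 220 mm).
Going = (24 − 1) × 296 = 6808 mm.
Enclosure = 6808 + 1561 + 1013 = 9382 mm.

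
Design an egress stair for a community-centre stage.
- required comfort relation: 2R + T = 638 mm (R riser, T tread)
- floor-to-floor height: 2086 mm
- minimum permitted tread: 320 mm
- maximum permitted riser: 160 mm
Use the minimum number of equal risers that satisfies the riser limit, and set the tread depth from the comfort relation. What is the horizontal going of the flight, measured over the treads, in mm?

⌈2086/160⌉ = 14 risers.
Each riser is 2086/14 = 149 mm (≤ 160 mm).
T = 638 − 2·149 = 340 mm, which satisfies the 320 mm minimum.
14 risers give 13 treads; going = 13 × 340 = 4420 mm.

4420 mm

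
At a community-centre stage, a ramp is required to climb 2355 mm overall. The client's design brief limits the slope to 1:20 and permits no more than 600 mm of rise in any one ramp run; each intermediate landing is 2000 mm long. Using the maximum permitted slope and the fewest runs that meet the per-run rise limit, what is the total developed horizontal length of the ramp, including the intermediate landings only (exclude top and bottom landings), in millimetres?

At most 600 each: 2355/600 = 3.92, giving 4 ramp runs. That means 3 intermediate landings.
Horizontal run for 2355 mm of rise at 1:20 is 2355 × 20 = 47100 mm.
Intermediate landings: 3 × 2000 = 6000 mm.
Developed length = 47100 + 6000 = 53100 mm.

53100 mm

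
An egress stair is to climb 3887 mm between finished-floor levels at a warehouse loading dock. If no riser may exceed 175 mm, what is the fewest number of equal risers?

3887 / 175 = 22.211 → round up to 23 risers.

23 risers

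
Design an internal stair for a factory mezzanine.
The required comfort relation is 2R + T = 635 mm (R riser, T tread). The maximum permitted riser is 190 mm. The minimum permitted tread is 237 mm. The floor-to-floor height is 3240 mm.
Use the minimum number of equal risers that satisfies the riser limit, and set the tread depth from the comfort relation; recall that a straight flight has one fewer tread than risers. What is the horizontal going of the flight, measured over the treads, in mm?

3240 / 190 = 17.053 → round up to 18 risers.
Each riser is 3240/18 = 180 mm (≤ 190 mm).
Tread T = 635 − 2 × 180 = 275 mm (≥ 237 mm).
18 risers give 17 treads; going = 17 × 275 = 4675 mm.

4675 mm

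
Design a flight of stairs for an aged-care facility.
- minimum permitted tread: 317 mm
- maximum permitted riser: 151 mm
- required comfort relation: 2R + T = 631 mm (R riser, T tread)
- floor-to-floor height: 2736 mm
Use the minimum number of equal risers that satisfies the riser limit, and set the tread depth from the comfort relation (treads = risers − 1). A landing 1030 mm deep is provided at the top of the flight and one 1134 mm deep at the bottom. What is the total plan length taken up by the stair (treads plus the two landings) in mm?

2736 / 151 = 18.119 → round up to 19 risers.
Each riser is 2736/19 = 144 mm (≤ 151 mm).
From 2R + T = 631: T = 631 − 288 = 343 mm.
19 risers give 18 treads; going = 18 × 343 = 6174 mm.
Add landings: 6174 + 1030 + 1134 = 8338 mm.

8338 mm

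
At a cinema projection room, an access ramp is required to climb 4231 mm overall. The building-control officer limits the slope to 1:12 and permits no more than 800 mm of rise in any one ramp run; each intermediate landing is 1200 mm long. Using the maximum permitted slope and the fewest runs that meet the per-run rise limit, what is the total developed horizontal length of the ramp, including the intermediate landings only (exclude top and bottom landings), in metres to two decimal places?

56.77 m

4231 / 800 = 5.289 → round up to 6 ramp runs. That means 5 intermediate landings.
Horizontal run for 4231 mm of rise at 1:12 is 4231 × 12 = 50772 mm.
5 intermediate landings contribute 5 × 1200 = 6000 mm.
Total developed length = 50772 + 6000 = 56772 mm.
= 56.77 m.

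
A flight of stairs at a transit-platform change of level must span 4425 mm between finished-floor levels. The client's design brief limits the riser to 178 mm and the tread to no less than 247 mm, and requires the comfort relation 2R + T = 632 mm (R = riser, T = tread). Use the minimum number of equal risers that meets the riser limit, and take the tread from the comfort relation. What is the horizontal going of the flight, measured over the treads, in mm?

6672 mm

4425 / 178 = 24.860 → round up to 25 risers.
R = 4425 ÷ 25 = 177 mm.
Tread T = 632 − 2 × 177 = 278 mm (≥ 247 mm).
Going = (25 − 1) × 278 = 6672 mm.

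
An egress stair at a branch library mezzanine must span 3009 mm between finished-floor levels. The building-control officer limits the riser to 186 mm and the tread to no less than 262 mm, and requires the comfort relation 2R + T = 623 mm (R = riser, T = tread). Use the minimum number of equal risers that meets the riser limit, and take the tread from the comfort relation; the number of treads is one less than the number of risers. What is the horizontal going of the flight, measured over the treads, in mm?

3009 / 186 = 16.18, so 17 risers are needed.
Riser R = 3009 / 17 = 177 mm, within the 186 mm limit.
T = 623 − 2·177 = 269 mm, which satisfies the 262 mm minimum.
Treads = 17 − 1 = 16; going = 16 × 269 = 4304 mm.

4304 mm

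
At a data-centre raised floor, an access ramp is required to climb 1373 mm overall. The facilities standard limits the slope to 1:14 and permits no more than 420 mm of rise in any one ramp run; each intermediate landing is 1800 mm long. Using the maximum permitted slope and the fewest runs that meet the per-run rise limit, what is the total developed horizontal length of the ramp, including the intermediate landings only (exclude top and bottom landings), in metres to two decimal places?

1373 / 420 = 3.27, so 4 ramp runs are needed. That means 3 intermediate landings.
Horizontal run for 1373 mm of rise at 1:14 is 1373 × 14 = 19222 mm.
3 intermediate landings contribute 3 × 1800 = 5400 mm.
Developed length = 19222 + 5400 = 24622 mm.
= 24.62 m.

24.62 m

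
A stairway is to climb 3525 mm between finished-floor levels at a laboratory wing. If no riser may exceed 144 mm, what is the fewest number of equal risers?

3525 / 144 = 24.479 → round up to 25 risers.

25 risers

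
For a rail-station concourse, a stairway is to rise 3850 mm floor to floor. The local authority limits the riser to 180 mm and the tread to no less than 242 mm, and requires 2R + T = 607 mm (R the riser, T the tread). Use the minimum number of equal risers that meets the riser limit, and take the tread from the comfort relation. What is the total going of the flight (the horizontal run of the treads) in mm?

5397 mm

At most 180 each: 3850/180 = 21.39, giving 22 risers.
R = 3850 ÷ 22 = 175 mm.
Tread T = 607 − 2 × 175 = 257 mm (≥ 242 mm).
Treads = 22 − 1 = 21; going = 21 × 257 = 5397 mm.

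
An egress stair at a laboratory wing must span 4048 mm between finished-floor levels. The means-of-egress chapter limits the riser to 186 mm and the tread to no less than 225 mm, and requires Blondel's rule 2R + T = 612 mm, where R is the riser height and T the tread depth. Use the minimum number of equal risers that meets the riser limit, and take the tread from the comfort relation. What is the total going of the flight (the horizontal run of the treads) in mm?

5124 mm

4048 / 186 = 21.76, so 22 risers are needed.
R = 4048 ÷ 22 = 184 mm.
From 2R + T = 612: T = 612 − 368 = 244 mm.
Going = (22 − 1) × 244 = 5124 mm.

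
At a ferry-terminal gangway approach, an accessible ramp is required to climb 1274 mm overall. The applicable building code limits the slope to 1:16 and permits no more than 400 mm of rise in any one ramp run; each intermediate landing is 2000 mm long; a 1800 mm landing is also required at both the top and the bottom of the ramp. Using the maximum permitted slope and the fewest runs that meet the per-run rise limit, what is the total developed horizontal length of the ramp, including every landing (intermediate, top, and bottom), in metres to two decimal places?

At most 400 each: 1274/400 = 3.19, giving 4 ramp runs. That means 3 intermediate landings.
Horizontal run for 1274 mm of rise at 1:16 is 1274 × 16 = 20384 mm.
3 intermediate landings contribute 3 × 2000 = 6000 mm.
Top and bottom landings: 2 × 1800 = 3600 mm.
Total = 20384 + 6000 + 3600 = 29984 mm.
= 29.98 m.

29.98 m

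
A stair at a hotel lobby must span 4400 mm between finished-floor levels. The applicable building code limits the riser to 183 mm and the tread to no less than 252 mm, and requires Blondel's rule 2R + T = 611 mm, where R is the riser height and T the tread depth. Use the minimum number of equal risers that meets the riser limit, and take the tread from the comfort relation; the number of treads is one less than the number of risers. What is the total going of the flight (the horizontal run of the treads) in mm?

6216 mm

4400 / 183 = 24.044 → round up to 25 risers.
Each riser is 4400/25 = 176 mm (≤ 183 mm).
Tread T = 611 − 2 × 176 = 259 mm (≥ 252 mm).
Going = (25 − 1) × 259 = 6216 mm.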